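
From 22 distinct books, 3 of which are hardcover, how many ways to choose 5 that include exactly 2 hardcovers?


Choose 2 of the 3 hardcovers and 3 of the other 19 books:
C(3,2)×C(19,3) = 3×969 = 2907

2907


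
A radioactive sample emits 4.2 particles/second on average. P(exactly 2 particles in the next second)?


Poisson(λ=4.2): P(X=2) = e^(-λ)×λ^k/k!
= e^(-4.2) × 4.2^2 / 2!
≈ 0.01499557682 × 17.64 / 2 ≈ 0.132261

P(X=2) ≈ 0.132261 ≈ 13.23%


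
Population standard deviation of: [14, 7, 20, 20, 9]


Mean = 70/5 = 14
  (14-14)²=0
  (7-14)²=49
  (20-14)²=36
  (20-14)²=36
  (9-14)²=25
Σ(x-μ)² = 146
σ² = 146/5

σ = √(146/5) ≈ 5.4037


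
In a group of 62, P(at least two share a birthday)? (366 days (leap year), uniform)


P(all different) = Π(366-i)/366 for i=0..61
= 0.004156
P(match) = 1 - 0.004156 = 0.995844

P ≈ 0.9958 ≈ 99.58%


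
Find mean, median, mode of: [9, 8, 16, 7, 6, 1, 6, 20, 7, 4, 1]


Sorted: [1, 1, 4, 6, 6, 7, 7, 8, 9, 16, 20]
Mean = 85/11
Median = 7
Freq: {9: 1, 8: 1, 16: 1, 7: 2, 6: 2, 1: 2, 20: 1, 4: 1}
Mode: [1, 6, 7]

Mean=85/11, Median=7, Mode=[1, 6, 7]


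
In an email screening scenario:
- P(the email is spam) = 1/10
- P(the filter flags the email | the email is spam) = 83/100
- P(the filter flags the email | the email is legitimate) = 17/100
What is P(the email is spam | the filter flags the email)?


Using Bayes' theorem:
P(A|B) = P(B|A)·P(A) / P(B)

P(the filter flags the email) = 83/100 × 1/10 + 17/100 × 9/10
= 83/1000 + 153/1000 = 59/250

P(the email is spam|the filter flags the email) = (83/1000) / (59/250) = 83/236

P(the email is spam|the filter flags the email) = 83/236 ≈ 35.17%


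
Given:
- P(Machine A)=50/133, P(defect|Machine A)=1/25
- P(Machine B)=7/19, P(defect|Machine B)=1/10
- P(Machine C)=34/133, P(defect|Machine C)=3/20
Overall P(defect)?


P(B) = Σ P(B|Aᵢ)×P(Aᵢ)
  1/25×50/133 = 2/133
  1/10×7/19 = 7/190
  3/20×34/133 = 51/1330
Sum = 12/133

P(defect) = 12/133 ≈ 9.02%


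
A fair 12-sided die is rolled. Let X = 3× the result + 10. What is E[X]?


E[die] = (1+12)/2 = 13/2
E[X] = 3×13/2 + 10 = 59/2

E[X] = 59/2


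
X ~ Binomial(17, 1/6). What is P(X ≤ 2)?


P(X ≤ 2) = Σ P(X=i) for i=0..2
P(X=0) = 762939453125/16926659444736
P(X=1) = 2593994140625/16926659444736
P(X=2) = 518798828125/2115832430592
Sum = 1251220703125/2821109907456

P(X ≤ 2) = 1251220703125/2821109907456 ≈ 44.35%


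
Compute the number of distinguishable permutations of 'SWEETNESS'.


Letters: 9, freq: {'S': 3, 'W': 1, 'E': 3, 'T': 1, 'N': 1}
9!/(3!×1!×3!×1!×1!) = 362880/36 = 10080

10080


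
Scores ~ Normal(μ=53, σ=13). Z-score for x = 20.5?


z = (x - μ)/σ = (20.5 - 53)/13 = -2.5

z = -2.5


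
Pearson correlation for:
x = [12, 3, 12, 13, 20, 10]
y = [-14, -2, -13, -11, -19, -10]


n=6, Σx=70, Σy=-69, Σxy=-953, Σx²=966, Σy²=951
r = (6×(-953) - 70×(-69))/√((6×966 - 70²)(6×951 - (-69)²))
= -888/√(896×945) = -888/√846720 ≈ -888/920.1739 ≈ -0.9650

r ≈ -0.9650


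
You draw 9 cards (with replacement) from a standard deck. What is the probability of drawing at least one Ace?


P(not a Ace) = 48/52 = 12/13
P(none in 9 draws) = (12/13)^9 = 5159780352/10604499373
P(≥1 Ace) = 1 - 5159780352/10604499373 = 5444719021/10604499373

P = 5444719021/10604499373 ≈ 51.34%


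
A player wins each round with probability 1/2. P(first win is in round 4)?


Geometric: P(X=4) = (1-p)^(k-1)×p = (1/2)^3×1/2 = 1/16

P(X=4) = 1/16 ≈ 6.25%


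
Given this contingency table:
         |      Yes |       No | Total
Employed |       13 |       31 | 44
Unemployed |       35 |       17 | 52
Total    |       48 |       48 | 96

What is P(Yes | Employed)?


P(Yes | Employed) = 13/(13+31) = 13/44

P(Yes|Employed) = 13/44 ≈ 29.55%


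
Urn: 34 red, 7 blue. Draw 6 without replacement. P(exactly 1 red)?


Hypergeometric: C(34,1)×C(7,5)/C(41,6)
= 34×21/4496388 = 119/749398

P(X=1) = 119/749398 ≈ 0.02%


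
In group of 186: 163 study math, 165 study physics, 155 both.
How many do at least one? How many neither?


|A∪B| = 163+165-155 = 173
Neither = 186-173 = 13

At least one: 173; Neither: 13


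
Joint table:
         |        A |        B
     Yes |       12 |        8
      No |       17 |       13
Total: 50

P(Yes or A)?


P(Yes∨A) = P(Yes) + P(A) - P(Yes∧A)
= (20 + 29 - 12)/50 = 37/50

P = 37/50 ≈ 74.00%


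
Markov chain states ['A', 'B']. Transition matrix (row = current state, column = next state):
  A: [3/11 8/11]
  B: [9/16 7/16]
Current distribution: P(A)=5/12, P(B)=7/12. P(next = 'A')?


P(next=A) = Σᵢ P(now=i)×P(i→A)
= 5/12×3/11 + 7/12×9/16
= 5/44 + 21/64 = 311/704

P = 311/704 ≈ 0.4418


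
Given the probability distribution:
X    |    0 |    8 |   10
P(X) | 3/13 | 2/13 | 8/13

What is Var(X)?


E[X] = 96/13
E[X²] = 928/13
Var(X) = E[X²] - (E[X])² = 928/13 - 9216/169 = 2848/169

Var(X) = 2848/169 ≈ 16.8521


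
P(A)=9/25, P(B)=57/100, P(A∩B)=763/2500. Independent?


P(A)×P(B) = 513/2500
P(A∩B) = 763/2500
Not equal → NOT independent

No, not independent


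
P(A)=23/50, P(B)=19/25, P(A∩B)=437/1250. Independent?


P(A)×P(B) = 437/1250
P(A∩B) = 437/1250
Equal ✓ → Independent

Yes, independent


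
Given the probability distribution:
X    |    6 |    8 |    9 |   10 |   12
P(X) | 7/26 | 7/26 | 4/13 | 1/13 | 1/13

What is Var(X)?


E[X] = 107/13
E[X²] = 918/13
Var(X) = E[X²] - (E[X])² = 918/13 - 11449/169 = 485/169

Var(X) = 485/169 ≈ 2.8698


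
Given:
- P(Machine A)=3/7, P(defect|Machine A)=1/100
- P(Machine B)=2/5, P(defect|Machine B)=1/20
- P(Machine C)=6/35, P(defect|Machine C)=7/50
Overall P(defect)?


P(B) = Σ P(B|Aᵢ)×P(Aᵢ)
  1/100×3/7 = 3/700
  1/20×2/5 = 1/50
  7/50×6/35 = 3/125
Sum = 169/3500

P(defect) = 169/3500 ≈ 4.83%


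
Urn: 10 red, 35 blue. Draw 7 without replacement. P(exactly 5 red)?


Hypergeometric: C(10,5)×C(35,2)/C(45,7)
= 252×595/45379620 = 833/252109

P(X=5) = 833/252109 ≈ 0.33%


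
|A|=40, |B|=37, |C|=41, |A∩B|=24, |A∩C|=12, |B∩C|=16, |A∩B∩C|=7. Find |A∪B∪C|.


|A∪B∪C| = 40+37+41-24-12-16+7 = 73

|A∪B∪C| = 73


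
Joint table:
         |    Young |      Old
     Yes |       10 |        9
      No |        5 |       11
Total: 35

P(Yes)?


P(Yes) = (10+9)/35 = 19/35

P(Yes) = 19/35 ≈ 54.29%


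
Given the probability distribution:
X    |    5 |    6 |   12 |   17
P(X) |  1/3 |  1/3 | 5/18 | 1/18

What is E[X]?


E[X] = Σ x·P(X=x)
= (5)×(1/3) + (6)×(1/3) + (12)×(5/18) + (17)×(1/18)
= 143/18

E[X] = 143/18


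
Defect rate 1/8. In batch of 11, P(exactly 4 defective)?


Binomial: P(X=4) = C(11,4)×p^4×(1-p)^7
= 330 × 1/4096 × 823543/2097152 = 135884595/4294967296

P(X=4) = 135884595/4294967296 ≈ 3.16%


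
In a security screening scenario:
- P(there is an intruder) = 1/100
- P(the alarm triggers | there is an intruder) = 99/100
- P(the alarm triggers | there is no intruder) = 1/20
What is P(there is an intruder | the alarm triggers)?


Using Bayes' theorem:
P(A|B) = P(B|A)·P(A) / P(B)

P(the alarm triggers) = 99/100 × 1/100 + 1/20 × 99/100
= 99/10000 + 99/2000 = 297/5000

P(there is an intruder|the alarm triggers) = (99/10000) / (297/5000) = 1/6

P(there is an intruder|the alarm triggers) = 1/6 ≈ 16.67%


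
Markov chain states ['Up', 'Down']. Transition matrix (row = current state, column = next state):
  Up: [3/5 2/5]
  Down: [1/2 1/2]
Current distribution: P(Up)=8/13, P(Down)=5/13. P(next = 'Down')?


P(next=Down) = Σᵢ P(now=i)×P(i→Down)
= 8/13×2/5 + 5/13×1/2
= 16/65 + 5/26 = 57/130

P = 57/130 ≈ 0.4385


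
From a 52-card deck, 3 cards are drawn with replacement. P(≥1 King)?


P(not a King) = 48/52 = 12/13
P(none in 3 draws) = (12/13)^3 = 1728/2197
P(≥1 King) = 1 - 1728/2197 = 469/2197

P = 469/2197 ≈ 21.35%


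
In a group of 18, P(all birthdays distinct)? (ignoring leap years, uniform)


P(all different) = Π(365-i)/365 for i=0..17
= (365/365)×(364/365)×...×(348/365)
= 0.653089

P ≈ 0.6531 ≈ 65.31%


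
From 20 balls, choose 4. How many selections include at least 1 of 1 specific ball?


Complement: C(20,4) - C(19,4) = 4845 - 3876 = 969

969


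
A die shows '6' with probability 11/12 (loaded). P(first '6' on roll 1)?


Geometric: P(X=1) = (1-p)^(k-1)×p = (1/12)^0×11/12 = 11/12

P(X=1) = 11/12 ≈ 91.67%


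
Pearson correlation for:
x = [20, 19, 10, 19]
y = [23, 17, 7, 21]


n=4, Σx=68, Σy=68, Σxy=1252, Σx²=1222, Σy²=1308
r = (4×1252 - 68×68)/√((4×1222 - 68²)(4×1308 - 68²))
= 384/√(264×608) = 384/√160512 ≈ 384/400.6395 ≈ 0.9585

r ≈ 0.9585


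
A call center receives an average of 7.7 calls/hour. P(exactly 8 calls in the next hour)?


Poisson(λ=7.7): P(X=8) = e^(-λ)×λ^k/k!
= e^(-7.7) × 7.7^8 / 8!
≈ 0.0004528271829 × 12357362.9155 / 40320 ≈ 0.138783

P(X=8) ≈ 0.138783 ≈ 13.88%


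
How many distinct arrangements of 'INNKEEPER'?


Letters: 9, freq: {'I': 1, 'N': 2, 'K': 1, 'E': 3, 'P': 1, 'R': 1}
9!/(1!×2!×1!×3!×1!×1!) = 362880/12 = 30240

30240


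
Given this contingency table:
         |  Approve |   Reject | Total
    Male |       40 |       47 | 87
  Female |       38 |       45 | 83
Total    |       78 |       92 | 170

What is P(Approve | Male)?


P(Approve | Male) = 40/(40+47) = 40/87

P(Approve|Male) = 40/87 ≈ 45.98%


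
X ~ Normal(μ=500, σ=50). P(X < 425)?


z = (425-500)/50 = -1.5
P(Z < -1.5) = 0.0668

P(X < 425) ≈ 0.0668


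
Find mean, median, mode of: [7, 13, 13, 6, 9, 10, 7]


Sorted: [6, 7, 7, 9, 10, 13, 13]
Mean = 65/7
Median = 9
Freq: {7: 2, 13: 2, 6: 1, 9: 1, 10: 1}
Mode: [7, 13]

Mean=65/7, Median=9, Mode=[7, 13]


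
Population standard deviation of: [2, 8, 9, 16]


Mean = 35/4
  (2-35/4)²=729/16
  (8-35/4)²=9/16
  (9-35/4)²=1/16
  (16-35/4)²=841/16
Σ(x-μ)² = 395/4
σ² = (395/4)/4 = 395/16

σ = √(395/16) ≈ 4.9687


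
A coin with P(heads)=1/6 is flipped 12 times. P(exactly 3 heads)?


Binomial: P(X=3) = C(12,3)×p^3×(1-p)^9
= 220 × 1/216 × 1953125/10077696 = 107421875/544195584

P(X=3) = 107421875/544195584 ≈ 19.74%


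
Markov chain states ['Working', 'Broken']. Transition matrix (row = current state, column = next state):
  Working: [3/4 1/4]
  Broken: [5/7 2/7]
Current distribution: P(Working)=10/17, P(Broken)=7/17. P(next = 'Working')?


P(next=Working) = Σᵢ P(now=i)×P(i→Working)
= 10/17×3/4 + 7/17×5/7
= 15/34 + 5/17 = 25/34

P = 25/34 ≈ 0.7353


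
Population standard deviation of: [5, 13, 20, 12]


Mean = 50/4 = 25/2
  (5-25/2)²=225/4
  (13-25/2)²=1/4
  (20-25/2)²=225/4
  (12-25/2)²=1/4
Σ(x-μ)² = 113
σ² = 113/4

σ = √(113/4) ≈ 5.3151


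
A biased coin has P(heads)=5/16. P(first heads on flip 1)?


Geometric: P(X=1) = (1-p)^(k-1)×p = (11/16)^0×5/16 = 5/16

P(X=1) = 5/16 ≈ 31.25%


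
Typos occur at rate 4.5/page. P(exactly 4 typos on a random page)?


Poisson(λ=4.5): P(X=4) = e^(-λ)×λ^k/k!
= e^(-4.5) × 4.5^4 / 4!
≈ 0.01110899654 × 410.0625 / 24 ≈ 0.189808

P(X=4) ≈ 0.189808 ≈ 18.98%


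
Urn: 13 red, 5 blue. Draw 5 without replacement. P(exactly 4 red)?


Hypergeometric: C(13,4)×C(5,1)/C(18,5)
= 715×5/8568 = 3575/8568

P(X=4) = 3575/8568 ≈ 41.73%


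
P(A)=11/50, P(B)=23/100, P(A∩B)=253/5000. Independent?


P(A)×P(B) = 253/5000
P(A∩B) = 253/5000
Equal ✓ → Independent

Yes, independent


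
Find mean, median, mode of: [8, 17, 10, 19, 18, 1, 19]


Sorted: [1, 8, 10, 17, 18, 19, 19]
Mean = 92/7
Median = 17
Freq: {8: 1, 17: 1, 10: 1, 19: 2, 18: 1, 1: 1}
Mode: [19]

Mean=92/7, Median=17, Mode=19


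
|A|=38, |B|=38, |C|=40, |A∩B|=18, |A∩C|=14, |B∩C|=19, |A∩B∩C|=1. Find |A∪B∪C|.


|A∪B∪C| = 38+38+40-18-14-19+1 = 66

|A∪B∪C| = 66


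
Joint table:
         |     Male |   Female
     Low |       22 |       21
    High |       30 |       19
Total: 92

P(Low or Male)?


P(Low∨Male) = P(Low) + P(Male) - P(Low∧Male)
= (43 + 52 - 22)/92 = 73/92

P = 73/92 ≈ 79.35%


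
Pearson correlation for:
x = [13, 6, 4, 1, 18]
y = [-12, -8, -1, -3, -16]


n=5, Σx=42, Σy=-40, Σxy=-499, Σx²=546, Σy²=474
r = (5×(-499) - 42×(-40))/√((5×546 - 42²)(5×474 - (-40)²))
= -815/√(966×770) = -815/√743820 ≈ -815/862.4500 ≈ -0.9450

r ≈ -0.9450


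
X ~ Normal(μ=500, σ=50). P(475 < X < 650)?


z₁=(475-500)/50=-0.5, z₂=(650-500)/50=3.0
P = Φ(3.0) - Φ(-0.5) = 0.998650 - 0.308538 = 0.690112 ≈ 0.6901

P(475 < X < 650) ≈ 0.6901


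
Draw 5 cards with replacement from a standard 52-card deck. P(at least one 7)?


P(not a 7) = 48/52 = 12/13
P(none in 5 draws) = (12/13)^5 = 248832/371293
P(≥1 7) = 1 - 248832/371293 = 122461/371293

P = 122461/371293 ≈ 32.98%


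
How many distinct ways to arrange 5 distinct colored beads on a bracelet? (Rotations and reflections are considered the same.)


Free circular arrangements: rotations and reflections both identified.
(n-1)!/2 = 4!/2 = 24/2 = 12

12


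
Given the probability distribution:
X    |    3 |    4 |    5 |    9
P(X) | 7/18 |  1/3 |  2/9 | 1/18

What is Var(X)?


E[X] = 37/9
E[X²] = 170/9
Var(X) = E[X²] - (E[X])² = 170/9 - 1369/81 = 161/81

Var(X) = 161/81 ≈ 1.9877


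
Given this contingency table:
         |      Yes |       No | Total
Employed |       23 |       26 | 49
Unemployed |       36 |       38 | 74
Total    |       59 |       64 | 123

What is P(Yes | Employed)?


P(Yes | Employed) = 23/(23+26) = 23/49

P(Yes|Employed) = 23/49 ≈ 46.94%


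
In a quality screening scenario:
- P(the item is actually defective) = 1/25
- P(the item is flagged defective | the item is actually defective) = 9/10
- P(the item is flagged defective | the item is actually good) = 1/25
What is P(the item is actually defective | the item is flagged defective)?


Using Bayes' theorem:
P(A|B) = P(B|A)·P(A) / P(B)

P(the item is flagged defective) = 9/10 × 1/25 + 1/25 × 24/25
= 9/250 + 24/625 = 93/1250

P(the item is actually defective|the item is flagged defective) = (9/250) / (93/1250) = 15/31

P(the item is actually defective|the item is flagged defective) = 15/31 ≈ 48.39%


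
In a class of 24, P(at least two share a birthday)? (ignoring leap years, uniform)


P(all different) = Π(365-i)/365 for i=0..23
= 0.461656
P(match) = 1 - 0.461656 = 0.538344

P ≈ 0.5383 ≈ 53.83%


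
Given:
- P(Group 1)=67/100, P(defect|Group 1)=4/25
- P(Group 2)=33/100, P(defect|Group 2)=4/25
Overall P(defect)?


P(B) = Σ P(B|Aᵢ)×P(Aᵢ)
  4/25×67/100 = 67/625
  4/25×33/100 = 33/625
Sum = 4/25

P(defect) = 4/25 ≈ 16.00%


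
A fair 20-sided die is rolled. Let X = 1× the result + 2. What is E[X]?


E[die] = (1+20)/2 = 21/2
E[X] = 1×21/2 + 2 = 25/2

E[X] = 25/2


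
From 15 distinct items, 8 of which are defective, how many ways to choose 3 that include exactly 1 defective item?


Choose 1 of the 8 defective items and 2 of the other 7 items:
C(8,1)×C(7,2) = 8×21 = 168

168


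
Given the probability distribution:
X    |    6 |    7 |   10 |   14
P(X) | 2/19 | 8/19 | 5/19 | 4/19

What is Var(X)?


E[X] = 174/19
E[X²] = 92
Var(X) = E[X²] - (E[X])² = 92 - 30276/361 = 2936/361

Var(X) = 2936/361 ≈ 8.1330


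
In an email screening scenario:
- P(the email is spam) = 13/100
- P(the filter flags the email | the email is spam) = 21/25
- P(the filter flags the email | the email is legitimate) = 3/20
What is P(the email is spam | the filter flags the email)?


Using Bayes' theorem:
P(A|B) = P(B|A)·P(A) / P(B)

P(the filter flags the email) = 21/25 × 13/100 + 3/20 × 87/100
= 273/2500 + 261/2000 = 2397/10000

P(the email is spam|the filter flags the email) = (273/2500) / (2397/10000) = 364/799

P(the email is spam|the filter flags the email) = 364/799 ≈ 45.56%


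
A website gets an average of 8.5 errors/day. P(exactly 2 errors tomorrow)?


Poisson(λ=8.5): P(X=2) = e^(-λ)×λ^k/k!
= e^(-8.5) × 8.5^2 / 2!
≈ 0.000203468369 × 72.25 / 2 ≈ 0.007350

P(X=2) ≈ 0.007350 ≈ 0.74%


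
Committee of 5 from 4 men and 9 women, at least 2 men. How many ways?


Count by #men:
  2M,3W: C(4,2)×C(9,3)=504
  3M,2W: C(4,3)×C(9,2)=144
  4M,1W: C(4,4)×C(9,1)=9
Total = 657

657


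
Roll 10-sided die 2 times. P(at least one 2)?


P(no 2)^2 = (9/10)^2 = 81/100
P(≥1) = 1 - 81/100 = 19/100

P = 19/100 ≈ 19.00%


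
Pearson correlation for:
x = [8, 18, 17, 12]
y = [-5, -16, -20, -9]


n=4, Σx=55, Σy=-50, Σxy=-776, Σx²=821, Σy²=762
r = (4×(-776) - 55×(-50))/√((4×821 - 55²)(4×762 - (-50)²))
= -354/√(259×548) = -354/√141932 ≈ -354/376.7386 ≈ -0.9396

r ≈ -0.9396


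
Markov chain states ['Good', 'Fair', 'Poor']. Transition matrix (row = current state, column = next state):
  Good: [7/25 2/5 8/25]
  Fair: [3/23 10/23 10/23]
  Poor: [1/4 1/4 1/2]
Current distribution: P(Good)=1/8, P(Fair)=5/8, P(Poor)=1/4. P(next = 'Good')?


P(next=Good) = Σᵢ P(now=i)×P(i→Good)
= 1/8×7/25 + 5/8×3/23 + 1/4×1/4
= 7/200 + 15/184 + 1/16 = 1647/9200

P = 1647/9200 ≈ 0.1790


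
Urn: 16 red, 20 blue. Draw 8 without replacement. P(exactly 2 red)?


Hypergeometric: C(16,2)×C(20,6)/C(36,8)
= 120×38760/30260340 = 1520/9889

P(X=2) = 1520/9889 ≈ 15.37%


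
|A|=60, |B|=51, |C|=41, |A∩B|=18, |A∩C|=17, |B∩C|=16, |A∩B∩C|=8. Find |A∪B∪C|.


|A∪B∪C| = 60+51+41-18-17-16+8 = 109

|A∪B∪C| = 109


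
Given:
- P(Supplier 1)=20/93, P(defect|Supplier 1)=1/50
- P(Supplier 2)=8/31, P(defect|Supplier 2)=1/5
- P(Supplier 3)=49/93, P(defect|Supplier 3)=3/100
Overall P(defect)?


P(B) = Σ P(B|Aᵢ)×P(Aᵢ)
  1/50×20/93 = 2/465
  1/5×8/31 = 8/155
  3/100×49/93 = 49/3100
Sum = 667/9300

P(defect) = 667/9300 ≈ 7.17%


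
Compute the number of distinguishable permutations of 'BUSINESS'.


Letters: 8, freq: {'B': 1, 'U': 1, 'S': 3, 'I': 1, 'N': 1, 'E': 1}
8!/(1!×1!×3!×1!×1!×1!) = 40320/6 = 6720

6720


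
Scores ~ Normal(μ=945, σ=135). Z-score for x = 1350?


z = (x - μ)/σ = (1350 - 945)/135 = 3.0

z = 3.0


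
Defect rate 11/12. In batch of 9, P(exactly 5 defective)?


Binomial: P(X=5) = C(9,5)×p^5×(1-p)^4
= 126 × 161051/248832 × 1/20736 = 1127357/286654464

P(X=5) = 1127357/286654464 ≈ 0.39%


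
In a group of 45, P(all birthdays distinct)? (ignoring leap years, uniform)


P(all different) = Π(365-i)/365 for i=0..44
= (365/365)×(364/365)×...×(321/365)
= 0.059024

P ≈ 0.0590 ≈ 5.90%


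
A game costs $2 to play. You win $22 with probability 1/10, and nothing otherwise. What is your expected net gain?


E[gain] = (22-2)×1/10 + (-2)×9/10
= 2 - 9/5 = 1/5

Expected net gain = $1/5 ≈ $0.20


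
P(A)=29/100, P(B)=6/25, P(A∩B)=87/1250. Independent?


P(A)×P(B) = 87/1250
P(A∩B) = 87/1250
Equal ✓ → Independent

Yes, independent


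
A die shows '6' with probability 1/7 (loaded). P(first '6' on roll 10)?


Geometric: P(X=10) = (1-p)^(k-1)×p = (6/7)^9×1/7 = 10077696/282475249

P(X=10) = 10077696/282475249 ≈ 3.57%


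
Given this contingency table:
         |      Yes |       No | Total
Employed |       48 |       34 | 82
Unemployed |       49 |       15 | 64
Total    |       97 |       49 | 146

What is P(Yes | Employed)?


P(Yes | Employed) = 48/(48+34) = 48/82 = 24/41

P(Yes|Employed) = 24/41 ≈ 58.54%


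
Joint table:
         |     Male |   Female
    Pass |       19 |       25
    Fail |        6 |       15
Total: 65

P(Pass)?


P(Pass) = (19+25)/65 = 44/65

P(Pass) = 44/65 ≈ 67.69%


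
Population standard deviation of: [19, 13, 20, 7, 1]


Mean = 60/5 = 12
  (19-12)²=49
  (13-12)²=1
  (20-12)²=64
  (7-12)²=25
  (1-12)²=121
Σ(x-μ)² = 260
σ² = 260/5 = 52

σ = √(52) ≈ 7.2111


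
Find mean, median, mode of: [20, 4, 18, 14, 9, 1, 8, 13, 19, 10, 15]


Sorted: [1, 4, 8, 9, 10, 13, 14, 15, 18, 19, 20]
Mean = 131/11
Median = 13
Freq: {20: 1, 4: 1, 18: 1, 14: 1, 9: 1, 1: 1, 8: 1, 13: 1, 19: 1, 10: 1, 15: 1}
Mode: No mode

Mean=131/11, Median=13, Mode=No mode


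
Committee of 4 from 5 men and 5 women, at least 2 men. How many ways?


Count by #men:
  2M,2W: C(5,2)×C(5,2)=100
  3M,1W: C(5,3)×C(5,1)=50
  4M,0W: C(5,4)×C(5,0)=5
Total = 155

155


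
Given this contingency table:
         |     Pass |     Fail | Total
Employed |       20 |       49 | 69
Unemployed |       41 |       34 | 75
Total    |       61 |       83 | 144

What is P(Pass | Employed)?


P(Pass | Employed) = 20/(20+49) = 20/69

P(Pass|Employed) = 20/69 ≈ 28.99%


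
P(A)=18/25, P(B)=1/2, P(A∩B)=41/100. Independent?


P(A)×P(B) = 9/25
P(A∩B) = 41/100
Not equal → NOT independent

No, not independent


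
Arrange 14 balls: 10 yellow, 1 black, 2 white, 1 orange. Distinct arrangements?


14!/(10!×1!×2!×1!) = 12012

12012


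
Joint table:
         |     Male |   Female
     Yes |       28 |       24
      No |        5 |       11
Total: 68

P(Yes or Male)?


P(Yes∨Male) = P(Yes) + P(Male) - P(Yes∧Male)
= (52 + 33 - 28)/68 = 57/68

P = 57/68 ≈ 83.82%


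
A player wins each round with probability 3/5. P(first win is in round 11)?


Geometric: P(X=11) = (1-p)^(k-1)×p = (2/5)^10×3/5 = 3072/48828125

P(X=11) = 3072/48828125 ≈ 0.01%


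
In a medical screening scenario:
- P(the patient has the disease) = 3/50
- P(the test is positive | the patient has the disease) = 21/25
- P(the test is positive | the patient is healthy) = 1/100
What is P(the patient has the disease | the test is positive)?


Using Bayes' theorem:
P(A|B) = P(B|A)·P(A) / P(B)

P(the test is positive) = 21/25 × 3/50 + 1/100 × 47/50
= 63/1250 + 47/5000 = 299/5000

P(the patient has the disease|the test is positive) = (63/1250) / (299/5000) = 252/299

P(the patient has the disease|the test is positive) = 252/299 ≈ 84.28%


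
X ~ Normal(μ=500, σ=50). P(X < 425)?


z = (425-500)/50 = -1.5
P(Z < -1.5) = 0.0668

P(X < 425) ≈ 0.0668


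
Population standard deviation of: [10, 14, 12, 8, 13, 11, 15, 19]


Mean = 102/8 = 51/4
  (10-51/4)²=121/16
  (14-51/4)²=25/16
  (12-51/4)²=9/16
  (8-51/4)²=361/16
  (13-51/4)²=1/16
  (11-51/4)²=49/16
  (15-51/4)²=81/16
  (19-51/4)²=625/16
Σ(x-μ)² = 159/2
σ² = (159/2)/8 = 159/16

σ = √(159/16) ≈ 3.1524


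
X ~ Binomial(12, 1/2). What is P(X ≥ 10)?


P(X ≥ 10) = Σ P(X=i) for i=10..12
P(X=10) = 33/2048
P(X=11) = 3/1024
P(X=12) = 1/4096
Sum = 79/4096

P(X ≥ 10) = 79/4096 ≈ 1.93%


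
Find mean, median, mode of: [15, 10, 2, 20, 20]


Sorted: [2, 10, 15, 20, 20]
Mean = 67/5
Median = 15
Freq: {15: 1, 10: 1, 2: 1, 20: 2}
Mode: [20]

Mean=67/5, Median=15, Mode=20


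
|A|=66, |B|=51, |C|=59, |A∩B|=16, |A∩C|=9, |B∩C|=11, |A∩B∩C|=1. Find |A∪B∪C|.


|A∪B∪C| = 66+51+59-16-9-11+1 = 141

|A∪B∪C| = 141


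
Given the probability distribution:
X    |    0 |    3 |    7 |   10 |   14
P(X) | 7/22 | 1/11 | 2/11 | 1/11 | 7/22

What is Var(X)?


E[X] = 76/11
E[X²] = 893/11
Var(X) = E[X²] - (E[X])² = 893/11 - 5776/121 = 4047/121

Var(X) = 4047/121 ≈ 33.4463


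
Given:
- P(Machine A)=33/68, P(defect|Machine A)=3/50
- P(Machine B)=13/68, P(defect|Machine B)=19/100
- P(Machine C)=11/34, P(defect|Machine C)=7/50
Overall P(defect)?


P(B) = Σ P(B|Aᵢ)×P(Aᵢ)
  3/50×33/68 = 99/3400
  19/100×13/68 = 247/6800
  7/50×11/34 = 77/1700
Sum = 753/6800

P(defect) = 753/6800 ≈ 11.07%


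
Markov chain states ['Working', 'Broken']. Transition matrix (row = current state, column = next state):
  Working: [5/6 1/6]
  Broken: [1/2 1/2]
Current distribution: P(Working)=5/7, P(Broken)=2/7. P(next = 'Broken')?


P(next=Broken) = Σᵢ P(now=i)×P(i→Broken)
= 5/7×1/6 + 2/7×1/2
= 5/42 + 1/7 = 11/42

P = 11/42 ≈ 0.2619


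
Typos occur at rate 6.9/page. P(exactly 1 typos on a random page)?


Poisson(λ=6.9): P(X=1) = e^(-λ)×λ^k/k!
= e^(-6.9) × 6.9^1 / 1!
≈ 0.001007785429 × 6.9 / 1 ≈ 0.006954

P(X=1) ≈ 0.006954 ≈ 0.70%


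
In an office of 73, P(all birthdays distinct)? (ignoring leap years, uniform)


P(all different) = Π(365-i)/365 for i=0..72
= (365/365)×(364/365)×...×(293/365)
= 0.000439

P ≈ 0.0004 ≈ 0.04%


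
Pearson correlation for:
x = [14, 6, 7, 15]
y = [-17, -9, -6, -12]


n=4, Σx=42, Σy=-44, Σxy=-514, Σx²=506, Σy²=550
r = (4×(-514) - 42×(-44))/√((4×506 - 42²)(4×550 - (-44)²))
= -208/√(260×264) = -208/√68640 ≈ -208/261.9924 ≈ -0.7939

r ≈ -0.7939


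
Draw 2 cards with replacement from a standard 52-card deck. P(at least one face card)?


P(not a face card) = 40/52 = 10/13
P(none in 2 draws) = (10/13)^2 = 100/169
P(≥1 face card) = 1 - 100/169 = 69/169

P = 69/169 ≈ 40.83%


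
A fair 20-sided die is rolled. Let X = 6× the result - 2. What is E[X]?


E[die] = (1+20)/2 = 21/2
E[X] = 6×21/2 - 2 = 61

E[X] = 61


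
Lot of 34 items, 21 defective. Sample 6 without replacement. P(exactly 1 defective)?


Hypergeometric: C(21,1)×C(13,5)/C(34,6)
= 21×1287/1344904 = 2457/122264

P(X=1) = 2457/122264 ≈ 2.01%


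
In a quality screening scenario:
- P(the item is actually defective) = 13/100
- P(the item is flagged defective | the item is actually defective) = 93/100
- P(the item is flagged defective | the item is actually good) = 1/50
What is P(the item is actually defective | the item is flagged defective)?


Using Bayes' theorem:
P(A|B) = P(B|A)·P(A) / P(B)

P(the item is flagged defective) = 93/100 × 13/100 + 1/50 × 87/100
= 1209/10000 + 87/5000 = 1383/10000

P(the item is actually defective|the item is flagged defective) = (1209/10000) / (1383/10000) = 403/461

P(the item is actually defective|the item is flagged defective) = 403/461 ≈ 87.42%


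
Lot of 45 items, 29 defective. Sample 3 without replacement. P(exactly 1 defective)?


Hypergeometric: C(29,1)×C(16,2)/C(45,3)
= 29×120/14190 = 116/473

P(X=1) = 116/473 ≈ 24.52%


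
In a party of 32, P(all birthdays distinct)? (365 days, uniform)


P(all different) = Π(365-i)/365 for i=0..31
= (365/365)×(364/365)×...×(334/365)
= 0.246652

P ≈ 0.2467 ≈ 24.67%


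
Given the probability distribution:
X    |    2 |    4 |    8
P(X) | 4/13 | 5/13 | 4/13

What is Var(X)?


E[X] = 60/13
E[X²] = 352/13
Var(X) = E[X²] - (E[X])² = 352/13 - 3600/169 = 976/169

Var(X) = 976/169 ≈ 5.7751


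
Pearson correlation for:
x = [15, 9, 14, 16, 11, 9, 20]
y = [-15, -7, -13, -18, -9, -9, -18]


n=7, Σx=94, Σy=-89, Σxy=-1298, Σx²=1360, Σy²=1253
r = (7×(-1298) - 94×(-89))/√((7×1360 - 94²)(7×1253 - (-89)²))
= -720/√(684×850) = -720/√581400 ≈ -720/762.4959 ≈ -0.9443

r ≈ -0.9443


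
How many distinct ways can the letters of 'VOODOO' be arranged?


Letters: 6, freq: {'V': 1, 'O': 4, 'D': 1}
6!/(1!×4!×1!) = 720/24 = 30

30


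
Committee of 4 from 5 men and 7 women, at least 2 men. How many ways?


Count by #men:
  2M,2W: C(5,2)×C(7,2)=210
  3M,1W: C(5,3)×C(7,1)=70
  4M,0W: C(5,4)×C(7,0)=5
Total = 285

285


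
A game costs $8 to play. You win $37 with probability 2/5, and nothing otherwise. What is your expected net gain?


E[gain] = (37-8)×2/5 + (-8)×3/5
= 58/5 - 24/5 = 34/5

Expected net gain = $34/5 ≈ $6.80


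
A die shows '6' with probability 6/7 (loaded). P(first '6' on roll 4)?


Geometric: P(X=4) = (1-p)^(k-1)×p = (1/7)^3×6/7 = 6/2401

P(X=4) = 6/2401 ≈ 0.25%


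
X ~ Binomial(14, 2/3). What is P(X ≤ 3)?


P(X ≤ 3) = Σ P(X=i) for i=0..3
P(X=0) = 1/4782969
P(X=1) = 28/4782969
P(X=2) = 364/4782969
P(X=3) = 2912/4782969
Sum = 3305/4782969

P(X ≤ 3) = 3305/4782969 ≈ 0.07%


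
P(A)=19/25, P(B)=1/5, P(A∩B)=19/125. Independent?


P(A)×P(B) = 19/125
P(A∩B) = 19/125
Equal ✓ → Independent

Yes, independent


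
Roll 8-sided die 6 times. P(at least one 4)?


P(no 4)^6 = (7/8)^6 = 117649/262144
P(≥1) = 1 - 117649/262144 = 144495/262144

P = 144495/262144 ≈ 55.12%


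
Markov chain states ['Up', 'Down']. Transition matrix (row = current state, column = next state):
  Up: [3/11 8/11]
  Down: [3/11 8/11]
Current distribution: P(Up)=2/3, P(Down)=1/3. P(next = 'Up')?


P(next=Up) = Σᵢ P(now=i)×P(i→Up)
= 2/3×3/11 + 1/3×3/11
= 2/11 + 1/11 = 3/11

P = 3/11 ≈ 0.2727


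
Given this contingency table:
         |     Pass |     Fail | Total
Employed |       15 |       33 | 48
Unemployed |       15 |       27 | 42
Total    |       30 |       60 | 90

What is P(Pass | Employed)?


P(Pass | Employed) = 15/(15+33) = 15/48 = 5/16

P(Pass|Employed) = 5/16 ≈ 31.25%


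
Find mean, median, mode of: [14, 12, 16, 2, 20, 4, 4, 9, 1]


Sorted: [1, 2, 4, 4, 9, 12, 14, 16, 20]
Mean = 82/9
Median = 9
Freq: {14: 1, 12: 1, 16: 1, 2: 1, 20: 1, 4: 2, 9: 1, 1: 1}
Mode: [4]

Mean=82/9, Median=9, Mode=4


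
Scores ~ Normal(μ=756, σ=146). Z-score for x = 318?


z = (x - μ)/σ = (318 - 756)/146 = -3.0

z = -3.0


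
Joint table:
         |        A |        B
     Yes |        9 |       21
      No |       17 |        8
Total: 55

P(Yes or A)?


P(Yes∨A) = P(Yes) + P(A) - P(Yes∧A)
= (30 + 26 - 9)/55 = 47/55

P = 47/55 ≈ 85.45%


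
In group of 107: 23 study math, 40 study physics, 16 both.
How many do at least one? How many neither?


|A∪B| = 23+40-16 = 47
Neither = 107-47 = 60

At least one: 47; Neither: 60


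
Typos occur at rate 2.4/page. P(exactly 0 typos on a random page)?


Poisson(λ=2.4): P(X=0) = e^(-λ)×λ^k/k!
= e^(-2.4) × 2.4^0 / 0!
≈ 0.09071795329 × 1 / 1 ≈ 0.090718

P(X=0) ≈ 0.090718 ≈ 9.07%


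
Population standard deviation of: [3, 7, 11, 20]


Mean = 41/4
  (3-41/4)²=841/16
  (7-41/4)²=169/16
  (11-41/4)²=9/16
  (20-41/4)²=1521/16
Σ(x-μ)² = 635/4
σ² = (635/4)/4 = 635/16

σ = √(635/16) ≈ 6.2998


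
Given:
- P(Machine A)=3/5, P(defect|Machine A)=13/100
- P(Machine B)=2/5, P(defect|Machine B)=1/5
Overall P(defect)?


P(B) = Σ P(B|Aᵢ)×P(Aᵢ)
  13/100×3/5 = 39/500
  1/5×2/5 = 2/25
Sum = 79/500

P(defect) = 79/500 ≈ 15.80%


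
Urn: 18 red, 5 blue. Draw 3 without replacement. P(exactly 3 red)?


Hypergeometric: C(18,3)×C(5,0)/C(23,3)
= 816×1/1771 = 816/1771

P(X=3) = 816/1771 ≈ 46.08%


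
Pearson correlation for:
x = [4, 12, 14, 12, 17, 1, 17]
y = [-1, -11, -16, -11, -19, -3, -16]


n=7, Σx=77, Σy=-77, Σxy=-1090, Σx²=1079, Σy²=1125
r = (7×(-1090) - 77×(-77))/√((7×1079 - 77²)(7×1125 - (-77)²))
= -1701/√(1624×1946) = -1701/√3160304 ≈ -1701/1777.7244 ≈ -0.9568

r ≈ -0.9568


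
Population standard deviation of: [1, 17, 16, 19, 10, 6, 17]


Mean = 86/7
  (1-86/7)²=6241/49
  (17-86/7)²=1089/49
  (16-86/7)²=676/49
  (19-86/7)²=2209/49
  (10-86/7)²=256/49
  (6-86/7)²=1936/49
  (17-86/7)²=1089/49
Σ(x-μ)² = 1928/7
σ² = (1928/7)/7 = 1928/49

σ = √(1928/49) ≈ 6.2727


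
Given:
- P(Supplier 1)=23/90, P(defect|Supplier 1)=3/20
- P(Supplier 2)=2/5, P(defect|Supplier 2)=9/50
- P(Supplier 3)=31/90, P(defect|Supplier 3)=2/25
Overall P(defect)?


P(B) = Σ P(B|Aᵢ)×P(Aᵢ)
  3/20×23/90 = 23/600
  9/50×2/5 = 9/125
  2/25×31/90 = 31/1125
Sum = 1241/9000

P(defect) = 1241/9000 ≈ 13.79%


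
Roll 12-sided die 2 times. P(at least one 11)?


P(no 11)^2 = (11/12)^2 = 121/144
P(≥1) = 1 - 121/144 = 23/144

P = 23/144 ≈ 15.97%


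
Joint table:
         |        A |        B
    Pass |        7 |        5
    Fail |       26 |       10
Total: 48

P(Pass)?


P(Pass) = (7+5)/48 = 12/48 = 1/4

P(Pass) = 1/4 ≈ 25.00%


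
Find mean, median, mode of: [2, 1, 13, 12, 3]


Sorted: [1, 2, 3, 12, 13]
Mean = 31/5
Median = 3
Freq: {2: 1, 1: 1, 13: 1, 12: 1, 3: 1}
Mode: No mode

Mean=31/5, Median=3, Mode=No mode


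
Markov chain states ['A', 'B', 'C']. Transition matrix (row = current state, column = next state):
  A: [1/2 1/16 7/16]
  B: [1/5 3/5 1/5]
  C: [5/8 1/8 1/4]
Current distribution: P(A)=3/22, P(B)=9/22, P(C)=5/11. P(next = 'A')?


P(next=A) = Σᵢ P(now=i)×P(i→A)
= 3/22×1/2 + 9/22×1/5 + 5/11×5/8
= 3/44 + 9/110 + 25/88 = 191/440

P = 191/440 ≈ 0.4341


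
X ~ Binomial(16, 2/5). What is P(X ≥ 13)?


P(X ≥ 13) = Σ P(X=i) for i=13..16
P(X=13) = 24772608/30517578125
P(X=14) = 3538944/30517578125
P(X=15) = 1572864/152587890625
P(X=16) = 65536/152587890625
Sum = 28639232/30517578125

P(X ≥ 13) = 28639232/30517578125 ≈ 0.09%


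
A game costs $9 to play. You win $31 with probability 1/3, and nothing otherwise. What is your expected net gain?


E[gain] = (31-9)×1/3 + (-9)×2/3
= 22/3 - 6 = 4/3

Expected net gain = $4/3 ≈ $1.33


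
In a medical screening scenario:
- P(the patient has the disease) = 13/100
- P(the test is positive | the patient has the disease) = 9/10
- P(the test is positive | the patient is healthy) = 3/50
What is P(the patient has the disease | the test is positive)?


Using Bayes' theorem:
P(A|B) = P(B|A)·P(A) / P(B)

P(the test is positive) = 9/10 × 13/100 + 3/50 × 87/100
= 117/1000 + 261/5000 = 423/2500

P(the patient has the disease|the test is positive) = (117/1000) / (423/2500) = 65/94

P(the patient has the disease|the test is positive) = 65/94 ≈ 69.15%


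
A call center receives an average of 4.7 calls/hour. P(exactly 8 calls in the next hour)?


Poisson(λ=4.7): P(X=8) = e^(-λ)×λ^k/k!
= e^(-4.7) × 4.7^8 / 8!
≈ 0.009095277102 × 238112.866618 / 40320 ≈ 0.053713

P(X=8) ≈ 0.053713 ≈ 5.37%


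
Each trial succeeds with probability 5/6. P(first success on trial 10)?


Geometric: P(X=10) = (1-p)^(k-1)×p = (1/6)^9×5/6 = 5/60466176

P(X=10) = 5/60466176 ≈ 0.00%


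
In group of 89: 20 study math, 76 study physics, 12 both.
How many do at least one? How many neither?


|A∪B| = 20+76-12 = 84
Neither = 89-84 = 5

At least one: 84; Neither: 5


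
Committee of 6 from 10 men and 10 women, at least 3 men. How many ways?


Count by #men:
  3M,3W: C(10,3)×C(10,3)=14400
  4M,2W: C(10,4)×C(10,2)=9450
  5M,1W: C(10,5)×C(10,1)=2520
  6M,0W: C(10,6)×C(10,0)=210
Total = 26580

26580


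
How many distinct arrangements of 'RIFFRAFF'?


Letters: 8, freq: {'R': 2, 'I': 1, 'F': 4, 'A': 1}
8!/(2!×1!×4!×1!) = 40320/48 = 840

840


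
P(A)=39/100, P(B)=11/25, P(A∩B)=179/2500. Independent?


P(A)×P(B) = 429/2500
P(A∩B) = 179/2500
Not equal → NOT independent

No, not independent


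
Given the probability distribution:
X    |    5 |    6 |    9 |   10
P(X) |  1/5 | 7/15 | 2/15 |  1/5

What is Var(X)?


E[X] = 7
E[X²] = 263/5
Var(X) = E[X²] - (E[X])² = 263/5 - 49 = 18/5

Var(X) = 18/5 ≈ 3.6000


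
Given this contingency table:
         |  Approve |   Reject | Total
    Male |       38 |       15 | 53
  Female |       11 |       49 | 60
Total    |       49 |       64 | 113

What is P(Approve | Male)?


P(Approve | Male) = 38/(38+15) = 38/53

P(Approve|Male) = 38/53 ≈ 71.70%


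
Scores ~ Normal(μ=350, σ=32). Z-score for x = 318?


z = (x - μ)/σ = (318 - 350)/32 = -1.0

z = -1.0


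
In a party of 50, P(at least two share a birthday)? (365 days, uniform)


P(all different) = Π(365-i)/365 for i=0..49
= 0.029626
P(match) = 1 - 0.029626 = 0.970374

P ≈ 0.9704 ≈ 97.04%


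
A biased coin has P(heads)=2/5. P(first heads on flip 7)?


Geometric: P(X=7) = (1-p)^(k-1)×p = (3/5)^6×2/5 = 1458/78125

P(X=7) = 1458/78125 ≈ 1.87%


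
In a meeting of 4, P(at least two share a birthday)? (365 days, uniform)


P(all different) = Π(365-i)/365 for i=0..3
= 0.983644
P(match) = 1 - 0.983644 = 0.016356

P ≈ 0.0164 ≈ 1.64%


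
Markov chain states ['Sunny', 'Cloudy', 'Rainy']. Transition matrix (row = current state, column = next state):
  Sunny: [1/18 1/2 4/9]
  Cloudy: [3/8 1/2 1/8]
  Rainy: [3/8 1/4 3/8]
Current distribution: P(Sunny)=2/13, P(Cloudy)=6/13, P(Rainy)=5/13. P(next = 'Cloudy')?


P(next=Cloudy) = Σᵢ P(now=i)×P(i→Cloudy)
= 2/13×1/2 + 6/13×1/2 + 5/13×1/4
= 1/13 + 3/13 + 5/52 = 21/52

P = 21/52 ≈ 0.4038


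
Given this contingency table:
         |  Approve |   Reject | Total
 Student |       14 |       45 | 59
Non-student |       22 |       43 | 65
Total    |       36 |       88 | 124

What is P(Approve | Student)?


P(Approve | Student) = 14/(14+45) = 14/59

P(Approve|Student) = 14/59 ≈ 23.73%


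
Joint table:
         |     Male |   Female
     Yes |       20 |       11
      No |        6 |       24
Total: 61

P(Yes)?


P(Yes) = (20+11)/61 = 31/61

P(Yes) = 31/61 ≈ 50.82%


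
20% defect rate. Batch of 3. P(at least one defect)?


P(all good) = (4/5)^3 = 64/125
P(≥1 defect) = 61/125

P = 61/125 ≈ 48.80%


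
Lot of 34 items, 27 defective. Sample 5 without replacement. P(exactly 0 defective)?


Hypergeometric: C(27,0)×C(7,5)/C(34,5)
= 1×21/278256 = 7/92752

P(X=0) = 7/92752 ≈ 0.01%


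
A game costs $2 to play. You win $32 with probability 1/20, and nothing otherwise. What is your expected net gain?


E[gain] = (32-2)×1/20 + (-2)×19/20
= 3/2 - 19/10 = -2/5

Expected net gain = $-2/5 ≈ $-0.40


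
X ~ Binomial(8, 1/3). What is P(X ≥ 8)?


P(X ≥ 8) = Σ P(X=i) for i=8..8
P(X=8) = 1/6561
Sum = 1/6561

P(X ≥ 8) = 1/6561 ≈ 0.02%


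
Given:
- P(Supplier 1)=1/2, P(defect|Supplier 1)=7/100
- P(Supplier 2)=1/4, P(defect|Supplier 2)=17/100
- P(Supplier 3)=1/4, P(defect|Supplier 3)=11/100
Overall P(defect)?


P(B) = Σ P(B|Aᵢ)×P(Aᵢ)
  7/100×1/2 = 7/200
  17/100×1/4 = 17/400
  11/100×1/4 = 11/400
Sum = 21/200

P(defect) = 21/200 ≈ 10.50%


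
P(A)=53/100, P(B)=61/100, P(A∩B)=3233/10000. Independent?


P(A)×P(B) = 3233/10000
P(A∩B) = 3233/10000
Equal ✓ → Independent

Yes, independent


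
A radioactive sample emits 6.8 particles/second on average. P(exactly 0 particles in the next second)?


Poisson(λ=6.8): P(X=0) = e^(-λ)×λ^k/k!
= e^(-6.8) × 6.8^0 / 0!
≈ 0.001113775148 × 1 / 1 ≈ 0.001114

P(X=0) ≈ 0.001114 ≈ 0.11%


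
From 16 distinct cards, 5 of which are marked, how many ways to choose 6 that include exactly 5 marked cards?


Choose 5 of the 5 marked cards and 1 of the other 11 cards:
C(5,5)×C(11,1) = 1×11 = 11

11


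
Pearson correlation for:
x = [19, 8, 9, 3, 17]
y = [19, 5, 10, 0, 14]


n=5, Σx=56, Σy=48, Σxy=729, Σx²=804, Σy²=682
r = (5×729 - 56×48)/√((5×804 - 56²)(5×682 - 48²))
= 957/√(884×1106) = 957/√977704 ≈ 957/988.7892 ≈ 0.9679

r ≈ 0.9679


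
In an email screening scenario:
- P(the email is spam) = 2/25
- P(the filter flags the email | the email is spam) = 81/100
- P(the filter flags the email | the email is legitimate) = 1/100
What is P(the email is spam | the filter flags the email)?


Using Bayes' theorem:
P(A|B) = P(B|A)·P(A) / P(B)

P(the filter flags the email) = 81/100 × 2/25 + 1/100 × 23/25
= 81/1250 + 23/2500 = 37/500

P(the email is spam|the filter flags the email) = (81/1250) / (37/500) = 162/185

P(the email is spam|the filter flags the email) = 162/185 ≈ 87.57%


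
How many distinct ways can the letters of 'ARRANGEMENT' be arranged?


Letters: 11, freq: {'A': 2, 'R': 2, 'N': 2, 'G': 1, 'E': 2, 'M': 1, 'T': 1}
11!/(2!×2!×2!×1!×2!×1!×1!) = 39916800/16 = 2494800

2494800


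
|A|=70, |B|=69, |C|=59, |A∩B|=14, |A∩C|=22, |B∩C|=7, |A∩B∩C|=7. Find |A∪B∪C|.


|A∪B∪C| = 70+69+59-14-22-7+7 = 162

|A∪B∪C| = 162


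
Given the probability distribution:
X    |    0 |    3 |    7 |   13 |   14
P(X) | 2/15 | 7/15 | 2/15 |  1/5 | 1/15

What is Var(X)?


E[X] = 88/15
E[X²] = 288/5
Var(X) = E[X²] - (E[X])² = 288/5 - 7744/225 = 5216/225

Var(X) = 5216/225 ≈ 23.1822
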